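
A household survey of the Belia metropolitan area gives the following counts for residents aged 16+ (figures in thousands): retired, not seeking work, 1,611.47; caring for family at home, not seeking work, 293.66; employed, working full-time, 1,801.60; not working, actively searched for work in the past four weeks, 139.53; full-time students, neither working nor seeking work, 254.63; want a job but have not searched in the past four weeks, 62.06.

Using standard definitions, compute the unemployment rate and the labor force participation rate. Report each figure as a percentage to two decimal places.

Unemployment rate ≈ 7.19%; labor force participation rate ≈ 46.63%.

Employed = 1,801.60 thousand.
Unemployed = 139.53 thousand.
Labor force = 1,801.60 + 139.53 = 1,941.13 thousand.
Not in labor force = 1,611.47 + 293.66 + 254.63 + 62.06 = 2,221.82 thousand (those not working and not actively searching are outside the labor force — including those who want a job but have given up searching).
Civilian working-age population = 1,941.13 + 2,221.82 = 4,162.95 thousand.
Unemployment rate = 139.53 / 1,941.13 = 7.19%.
Labor force participation rate = 1,941.13 / 4,162.95 = 46.63%.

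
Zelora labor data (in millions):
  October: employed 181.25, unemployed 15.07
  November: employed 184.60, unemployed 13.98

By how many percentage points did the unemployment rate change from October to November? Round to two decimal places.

The unemployment rate changed by −0.64 percentage points.

October: labor force = 181.25 + 15.07 = 196.32; u = 15.07/196.32 = 7.68%.
November: labor force = 184.60 + 13.98 = 198.58; u = 13.98/198.58 = 7.04%.
Change = 7.04% − 7.68% = −0.64 pp.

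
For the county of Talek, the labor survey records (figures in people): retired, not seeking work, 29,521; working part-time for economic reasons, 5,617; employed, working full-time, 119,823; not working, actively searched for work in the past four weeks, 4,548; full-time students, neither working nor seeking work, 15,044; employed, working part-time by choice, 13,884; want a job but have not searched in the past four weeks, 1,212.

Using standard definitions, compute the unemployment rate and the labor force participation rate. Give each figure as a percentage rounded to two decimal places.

Unemployment rate ≈ 3.16%; labor force participation rate ≈ 75.86%.

Employed = 5,617 + 119,823 + 13,884 = 139,324 (anyone who worked, including part-time for economic reasons, counts as employed).
Unemployed = 4,548.
Labor force = 139,324 + 4,548 = 143,872.
Not in labor force = 29,521 + 15,044 + 1,212 = 45,777 (those not working and not actively searching are outside the labor force — including those who want a job but have given up searching).
Civilian working-age population = 143,872 + 45,777 = 189,649.
Unemployment rate = 4,548 / 143,872 = 3.16%.
Labor force participation rate = 143,872 / 189,649 = 75.86%.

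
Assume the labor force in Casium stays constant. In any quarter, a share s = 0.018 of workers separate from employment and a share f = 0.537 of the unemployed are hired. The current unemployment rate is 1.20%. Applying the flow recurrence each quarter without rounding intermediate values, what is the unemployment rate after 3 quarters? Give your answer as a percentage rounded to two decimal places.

Unemployment rate after three quarters ≈ 3.06%.

With a fixed labor force, u_{t+1} = u_t + s·(1−u_t) − f·u_t = u_t·(1−s−f) + s.
Here 1−s−f = 0.445 and s = 0.018.
u_1 = 0.012000 × 0.445 + 0.018 = 0.023340.
u_2 = 0.023340 × 0.445 + 0.018 = 0.028386.
u_3 = 0.028386 × 0.445 + 0.018 = 0.030632.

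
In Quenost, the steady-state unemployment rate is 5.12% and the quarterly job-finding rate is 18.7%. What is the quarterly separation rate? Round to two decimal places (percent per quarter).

Separation rate ≈ 1.01% per quarter.

From u* = s/(s+f): s = u·f/(1−u).
s = 0.0512 × 18.7 / (1 − 0.0512) = 0.9574 / 0.9488 ≈ 1.01% per quarter.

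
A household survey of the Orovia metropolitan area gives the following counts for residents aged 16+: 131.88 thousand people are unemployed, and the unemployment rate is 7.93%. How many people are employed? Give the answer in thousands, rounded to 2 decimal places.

About 1,531.17 thousand are employed.

Labor force = U / u = 131.88 / 0.0793 ≈ 1,663.05 thousand.
Employed = labor force − unemployed = 1,663.05 − 131.88 = 1,531.17 thousand.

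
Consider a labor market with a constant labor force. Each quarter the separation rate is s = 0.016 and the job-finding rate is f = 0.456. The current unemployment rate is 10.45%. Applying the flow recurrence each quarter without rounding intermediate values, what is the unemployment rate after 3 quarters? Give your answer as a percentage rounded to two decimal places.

Unemployment rate after three quarters ≈ 4.43%.

With a fixed labor force, u_{t+1} = u_t + s·(1−u_t) − f·u_t = u_t·(1−s−f) + s.
Here 1−s−f = 0.528 and s = 0.016.
u_1 = 0.104500 × 0.528 + 0.016 = 0.071176.
u_2 = 0.071176 × 0.528 + 0.016 = 0.053581.
u_3 = 0.053581 × 0.528 + 0.016 = 0.044291.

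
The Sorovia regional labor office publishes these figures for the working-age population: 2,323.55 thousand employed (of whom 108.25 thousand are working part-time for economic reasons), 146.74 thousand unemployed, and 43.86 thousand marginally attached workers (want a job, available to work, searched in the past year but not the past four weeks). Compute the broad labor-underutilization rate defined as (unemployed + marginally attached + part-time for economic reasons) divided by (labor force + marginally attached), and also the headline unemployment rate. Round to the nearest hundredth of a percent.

Broad underutilization rate ≈ 11.89%; headline unemployment rate ≈ 5.94%.

Labor force = 2,323.55 + 146.74 = 2,470.29 thousand.
Numerator = 146.74 + 43.86 + 108.25 = 298.85 thousand.
Denominator = 2,470.29 + 43.86 = 2,514.15 thousand.
Broad rate = 298.85 / 2,514.15 = 11.89%.
Headline unemployment rate = 146.74 / 2,470.29 = 5.94%.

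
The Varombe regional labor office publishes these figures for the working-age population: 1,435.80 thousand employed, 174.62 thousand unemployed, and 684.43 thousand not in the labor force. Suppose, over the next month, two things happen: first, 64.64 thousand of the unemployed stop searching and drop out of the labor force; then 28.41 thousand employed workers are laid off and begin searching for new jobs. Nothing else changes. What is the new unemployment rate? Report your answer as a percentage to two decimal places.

Initially, labor force = 1,435.80 + 174.62 = 1,610.42 thousand, so u = 174.62/1,610.42 = 10.84%.
After the first change, unemployed and labor force both fall by 64.64 → E = 1,435.80, U = 109.98, labor force = 1,545.78 thousand.
After the second change, employed falls and unemployed rises by 28.41; labor force unchanged → E = 1,407.39, U = 138.39, labor force = 1,545.78 thousand.
New unemployment rate = 138.39 / 1,545.78 = 8.95%.

New unemployment rate ≈ 8.95%.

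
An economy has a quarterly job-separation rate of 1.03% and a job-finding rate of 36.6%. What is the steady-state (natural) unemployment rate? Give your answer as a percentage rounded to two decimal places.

Steady-state unemployment rate ≈ 2.74%.

At steady state the flows balance: s·E = f·U, so U/(E+U) = s/(s+f).
u* = 1.03 / (1.03 + 36.6) = 1.03 / 37.63 = 2.74%.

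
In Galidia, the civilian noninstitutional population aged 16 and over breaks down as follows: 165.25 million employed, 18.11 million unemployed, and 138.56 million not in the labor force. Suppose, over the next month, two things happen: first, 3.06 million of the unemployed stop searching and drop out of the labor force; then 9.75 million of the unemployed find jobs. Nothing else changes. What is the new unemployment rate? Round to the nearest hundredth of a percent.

Initially, labor force = 165.25 + 18.11 = 183.36 million, so u = 18.11/183.36 = 9.88%.
After the first change, unemployed and labor force both fall by 3.06 → E = 165.25, U = 15.05, labor force = 180.30 million.
After the second change, unemployed falls and employed rises by 9.75; labor force unchanged → E = 175.00, U = 5.30, labor force = 180.30 million.
New unemployment rate = 5.30 / 180.30 = 2.94%.

New unemployment rate ≈ 2.94%.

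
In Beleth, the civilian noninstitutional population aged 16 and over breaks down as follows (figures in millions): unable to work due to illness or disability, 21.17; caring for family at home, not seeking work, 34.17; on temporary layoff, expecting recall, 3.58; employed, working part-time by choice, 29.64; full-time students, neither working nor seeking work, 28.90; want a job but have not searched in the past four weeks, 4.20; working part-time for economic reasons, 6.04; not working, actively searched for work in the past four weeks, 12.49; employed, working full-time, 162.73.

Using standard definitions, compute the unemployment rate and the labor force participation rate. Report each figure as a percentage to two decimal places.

Employed = 29.64 + 6.04 + 162.73 = 198.41 million (anyone who worked, including part-time for economic reasons, counts as employed).
Unemployed = 3.58 + 12.49 = 16.07 million (jobless and actively searching, or on temporary layoff).
Labor force = 198.41 + 16.07 = 214.48 million.
Not in labor force = 21.17 + 34.17 + 28.90 + 4.20 = 88.44 million (those not working and not actively searching are outside the labor force — including those who want a job but have given up searching).
Civilian working-age population = 214.48 + 88.44 = 302.92 million.
Unemployment rate = 16.07 / 214.48 = 7.49%.
Labor force participation rate = 214.48 / 302.92 = 70.80%.

Unemployment rate ≈ 7.49%; labor force participation rate ≈ 70.80%.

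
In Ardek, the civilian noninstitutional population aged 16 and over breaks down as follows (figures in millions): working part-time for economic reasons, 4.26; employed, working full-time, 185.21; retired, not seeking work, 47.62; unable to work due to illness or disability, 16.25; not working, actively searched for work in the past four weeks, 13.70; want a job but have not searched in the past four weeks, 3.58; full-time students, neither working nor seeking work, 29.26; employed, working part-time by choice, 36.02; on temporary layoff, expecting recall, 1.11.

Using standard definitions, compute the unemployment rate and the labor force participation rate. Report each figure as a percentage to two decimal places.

Unemployment rate ≈ 6.16%; labor force participation rate ≈ 71.30%.

Employed = 4.26 + 185.21 + 36.02 = 225.49 million (anyone who worked, including part-time for economic reasons, counts as employed).
Unemployed = 13.70 + 1.11 = 14.81 million (jobless and actively searching, or on temporary layoff).
Labor force = 225.49 + 14.81 = 240.30 million.
Not in labor force = 47.62 + 16.25 + 3.58 + 29.26 = 96.71 million (those not working and not actively searching are outside the labor force — including those who want a job but have given up searching).
Civilian working-age population = 240.30 + 96.71 = 337.01 million.
Unemployment rate = 14.81 / 240.30 = 6.16%.
Labor force participation rate = 240.30 / 337.01 = 71.30%.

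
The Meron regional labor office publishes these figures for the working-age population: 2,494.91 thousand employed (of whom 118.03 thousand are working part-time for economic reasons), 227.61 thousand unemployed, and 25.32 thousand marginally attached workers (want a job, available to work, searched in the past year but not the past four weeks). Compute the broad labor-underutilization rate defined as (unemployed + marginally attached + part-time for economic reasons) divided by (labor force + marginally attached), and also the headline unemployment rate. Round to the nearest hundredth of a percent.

Broad underutilization rate ≈ 13.50%; headline unemployment rate ≈ 8.36%.

Labor force = 2,494.91 + 227.61 = 2,722.52 thousand.
Numerator = 227.61 + 25.32 + 118.03 = 370.96 thousand.
Denominator = 2,722.52 + 25.32 = 2,747.84 thousand.
Broad rate = 370.96 / 2,747.84 = 13.50%.
Headline unemployment rate = 227.61 / 2,722.52 = 8.36%.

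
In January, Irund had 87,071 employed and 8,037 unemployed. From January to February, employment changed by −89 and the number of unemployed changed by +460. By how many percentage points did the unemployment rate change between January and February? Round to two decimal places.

The unemployment rate changed by +0.45 percentage points.

January: labor force = 87,071 + 8,037 = 95,108; u = 8,037/95,108 = 8.45%.
February: labor force = 86,982 + 8,497 = 95,479; u = 8,497/95,479 = 8.90%.
Change = 8.90% − 8.45% = +0.45 pp.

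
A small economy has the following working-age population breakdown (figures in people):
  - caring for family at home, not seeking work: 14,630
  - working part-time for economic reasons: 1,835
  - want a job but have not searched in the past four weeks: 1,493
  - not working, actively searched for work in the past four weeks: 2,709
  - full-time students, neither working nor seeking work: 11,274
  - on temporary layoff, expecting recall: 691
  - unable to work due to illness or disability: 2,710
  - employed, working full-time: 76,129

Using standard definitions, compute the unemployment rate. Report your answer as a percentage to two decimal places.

Unemployment rate ≈ 4.18%.

Employed = 1,835 + 76,129 = 77,964 (anyone who worked, including part-time for economic reasons, counts as employed).
Unemployed = 2,709 + 691 = 3,400 (jobless and actively searching, or on temporary layoff).
Labor force = 77,964 + 3,400 = 81,364.
Unemployment rate = 3,400 / 81,364 = 4.18%.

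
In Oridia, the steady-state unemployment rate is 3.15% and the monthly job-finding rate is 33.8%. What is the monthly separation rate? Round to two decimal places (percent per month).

Separation rate ≈ 1.10% per month.

From u* = s/(s+f): s = u·f/(1−u).
s = 0.0315 × 33.8 / (1 − 0.0315) = 1.0647 / 0.9685 ≈ 1.10% per month.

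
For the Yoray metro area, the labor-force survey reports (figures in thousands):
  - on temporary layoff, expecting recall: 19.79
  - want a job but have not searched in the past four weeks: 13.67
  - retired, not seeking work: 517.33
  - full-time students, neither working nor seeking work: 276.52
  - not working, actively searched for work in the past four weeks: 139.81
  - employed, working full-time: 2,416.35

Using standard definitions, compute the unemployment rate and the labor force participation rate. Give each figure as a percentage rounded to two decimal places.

Employed = 2,416.35 thousand.
Unemployed = 19.79 + 139.81 = 159.60 thousand (jobless and actively searching, or on temporary layoff).
Labor force = 2,416.35 + 159.60 = 2,575.95 thousand.
Not in labor force = 13.67 + 517.33 + 276.52 = 807.52 thousand (those not working and not actively searching are outside the labor force — including those who want a job but have given up searching).
Civilian working-age population = 2,575.95 + 807.52 = 3,383.47 thousand.
Unemployment rate = 159.60 / 2,575.95 = 6.20%.
Labor force participation rate = 2,575.95 / 3,383.47 = 76.13%.

Unemployment rate ≈ 6.20%; labor force participation rate ≈ 76.13%.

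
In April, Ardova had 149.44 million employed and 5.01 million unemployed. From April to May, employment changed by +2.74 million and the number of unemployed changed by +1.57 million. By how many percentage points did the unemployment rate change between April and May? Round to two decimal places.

The unemployment rate changed by +0.90 percentage points.

April: labor force = 149.44 + 5.01 = 154.45; u = 5.01/154.45 = 3.24%.
May: labor force = 152.18 + 6.58 = 158.76; u = 6.58/158.76 = 4.14%.
Change = 4.14% − 3.24% = +0.90 pp.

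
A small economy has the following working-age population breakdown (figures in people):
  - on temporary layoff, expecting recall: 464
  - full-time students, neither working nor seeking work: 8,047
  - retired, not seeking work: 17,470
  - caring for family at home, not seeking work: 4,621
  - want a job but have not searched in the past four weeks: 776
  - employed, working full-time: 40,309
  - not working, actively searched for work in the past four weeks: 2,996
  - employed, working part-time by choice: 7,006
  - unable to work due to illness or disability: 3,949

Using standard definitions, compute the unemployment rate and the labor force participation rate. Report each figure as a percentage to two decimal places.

Unemployment rate ≈ 6.81%; labor force participation rate ≈ 59.29%.

Employed = 40,309 + 7,006 = 47,315.
Unemployed = 464 + 2,996 = 3,460 (jobless and actively searching, or on temporary layoff).
Labor force = 47,315 + 3,460 = 50,775.
Not in labor force = 8,047 + 17,470 + 4,621 + 776 + 3,949 = 34,863 (those not working and not actively searching are outside the labor force — including those who want a job but have given up searching).
Civilian working-age population = 50,775 + 34,863 = 85,638.
Unemployment rate = 3,460 / 50,775 = 6.81%.
Labor force participation rate = 50,775 / 85,638 = 59.29%.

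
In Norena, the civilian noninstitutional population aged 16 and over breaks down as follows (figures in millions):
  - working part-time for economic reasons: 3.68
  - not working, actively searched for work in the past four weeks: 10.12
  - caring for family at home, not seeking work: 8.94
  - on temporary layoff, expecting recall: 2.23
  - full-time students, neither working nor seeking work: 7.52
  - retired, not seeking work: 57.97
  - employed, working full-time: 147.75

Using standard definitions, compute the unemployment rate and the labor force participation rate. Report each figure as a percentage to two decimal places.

Unemployment rate ≈ 7.54%; labor force participation rate ≈ 68.75%.

Employed = 3.68 + 147.75 = 151.43 million (anyone who worked, including part-time for economic reasons, counts as employed).
Unemployed = 10.12 + 2.23 = 12.35 million (jobless and actively searching, or on temporary layoff).
Labor force = 151.43 + 12.35 = 163.78 million.
Not in labor force = 8.94 + 7.52 + 57.97 = 74.43 million (those not working and not actively searching are outside the labor force).
Civilian working-age population = 163.78 + 74.43 = 238.21 million.
Unemployment rate = 12.35 / 163.78 = 7.54%.
Labor force participation rate = 163.78 / 238.21 = 68.75%.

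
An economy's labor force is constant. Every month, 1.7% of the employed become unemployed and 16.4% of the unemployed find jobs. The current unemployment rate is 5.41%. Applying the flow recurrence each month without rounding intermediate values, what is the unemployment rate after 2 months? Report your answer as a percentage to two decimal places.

Unemployment rate after two months ≈ 6.72%.

With a fixed labor force, u_{t+1} = u_t + s·(1−u_t) − f·u_t = u_t·(1−s−f) + s.
Here 1−s−f = 0.819 and s = 0.017.
u_1 = 0.054100 × 0.819 + 0.017 = 0.061308.
u_2 = 0.061308 × 0.819 + 0.017 = 0.067211.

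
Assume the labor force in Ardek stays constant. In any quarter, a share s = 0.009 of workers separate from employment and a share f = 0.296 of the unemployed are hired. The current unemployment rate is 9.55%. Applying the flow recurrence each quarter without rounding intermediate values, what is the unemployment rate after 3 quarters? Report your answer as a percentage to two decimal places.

With a fixed labor force, u_{t+1} = u_t + s·(1−u_t) − f·u_t = u_t·(1−s−f) + s.
Here 1−s−f = 0.695 and s = 0.009.
u_1 = 0.095500 × 0.695 + 0.009 = 0.075372.
u_2 = 0.075372 × 0.695 + 0.009 = 0.061384.
u_3 = 0.061384 × 0.695 + 0.009 = 0.051662.

Unemployment rate after three quarters ≈ 5.17%.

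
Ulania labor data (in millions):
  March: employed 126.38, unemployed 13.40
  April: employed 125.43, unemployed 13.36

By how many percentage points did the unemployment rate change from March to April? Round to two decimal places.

The unemployment rate changed by +0.04 percentage points.

March: labor force = 126.38 + 13.40 = 139.78; u = 13.40/139.78 = 9.59%.
April: labor force = 125.43 + 13.36 = 138.79; u = 13.36/138.79 = 9.63%.
Change = 9.63% − 9.59% = +0.04 pp.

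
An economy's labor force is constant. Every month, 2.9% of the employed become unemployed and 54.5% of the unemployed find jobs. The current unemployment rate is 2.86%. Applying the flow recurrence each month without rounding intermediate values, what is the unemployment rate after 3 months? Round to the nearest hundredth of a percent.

With a fixed labor force, u_{t+1} = u_t + s·(1−u_t) − f·u_t = u_t·(1−s−f) + s.
Here 1−s−f = 0.426 and s = 0.029.
u_1 = 0.028600 × 0.426 + 0.029 = 0.041184.
u_2 = 0.041184 × 0.426 + 0.029 = 0.046544.
u_3 = 0.046544 × 0.426 + 0.029 = 0.048828.

Unemployment rate after three months ≈ 4.88%.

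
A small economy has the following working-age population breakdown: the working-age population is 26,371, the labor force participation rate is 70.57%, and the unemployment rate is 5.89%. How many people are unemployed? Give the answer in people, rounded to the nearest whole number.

About 1,096 are unemployed.

Labor force = 0.7057 × 26,371 = 18,610.
Unemployed = 0.0589 × 18,610 ≈ 1,096.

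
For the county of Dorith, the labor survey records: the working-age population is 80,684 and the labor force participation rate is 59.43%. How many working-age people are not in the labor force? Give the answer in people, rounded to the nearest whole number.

Share not in the labor force = 1 − 0.5943 = 0.4057.
Not in labor force = 0.4057 × 80,684 ≈ 32,733.

About 32,733 are not in the labor force.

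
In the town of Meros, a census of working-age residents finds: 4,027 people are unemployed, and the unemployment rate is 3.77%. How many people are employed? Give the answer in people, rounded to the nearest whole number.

Labor force = U / u = 4,027 / 0.0377 ≈ 106,817.
Employed = labor force − unemployed = 106,817 − 4,027 = 102,790.

About 102,790 are employed.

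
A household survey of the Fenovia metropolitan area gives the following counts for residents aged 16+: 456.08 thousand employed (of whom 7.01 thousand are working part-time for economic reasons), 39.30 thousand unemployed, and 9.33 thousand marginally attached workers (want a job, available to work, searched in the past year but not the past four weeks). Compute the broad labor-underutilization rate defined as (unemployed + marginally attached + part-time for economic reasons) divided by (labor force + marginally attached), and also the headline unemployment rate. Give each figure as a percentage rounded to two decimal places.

Broad underutilization rate ≈ 11.02%; headline unemployment rate ≈ 7.93%.

Labor force = 456.08 + 39.30 = 495.38 thousand.
Numerator = 39.30 + 9.33 + 7.01 = 55.64 thousand.
Denominator = 495.38 + 9.33 = 504.71 thousand.
Broad rate = 55.64 / 504.71 = 11.02%.
Headline unemployment rate = 39.30 / 495.38 = 7.93%.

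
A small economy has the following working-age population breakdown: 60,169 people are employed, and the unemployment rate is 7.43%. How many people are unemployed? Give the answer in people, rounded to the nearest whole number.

Let U be the number unemployed. The labor force is E + U, and U/(E+U) = 0.0743.
So U = 0.0743 × 60,169 / (1 − 0.0743) = 4470.56 / 0.9257 ≈ 4,829.

About 4,829 are unemployed.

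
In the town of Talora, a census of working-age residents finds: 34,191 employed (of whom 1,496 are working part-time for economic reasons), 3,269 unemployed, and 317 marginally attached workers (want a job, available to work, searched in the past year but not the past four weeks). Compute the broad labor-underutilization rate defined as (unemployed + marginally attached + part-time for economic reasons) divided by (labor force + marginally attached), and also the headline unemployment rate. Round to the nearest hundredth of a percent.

Broad underutilization rate ≈ 13.45%; headline unemployment rate ≈ 8.73%.

Labor force = 34,191 + 3,269 = 37,460.
Numerator = 3,269 + 317 + 1,496 = 5,082.
Denominator = 37,460 + 317 = 37,777.
Broad rate = 5,082 / 37,777 = 13.45%.
Headline unemployment rate = 3,269 / 37,460 = 8.73%.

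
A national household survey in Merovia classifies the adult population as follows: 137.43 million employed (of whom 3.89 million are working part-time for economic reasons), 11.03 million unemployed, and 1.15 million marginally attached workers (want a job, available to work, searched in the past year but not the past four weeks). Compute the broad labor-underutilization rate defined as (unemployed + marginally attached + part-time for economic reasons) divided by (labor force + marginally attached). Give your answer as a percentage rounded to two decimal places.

Labor force = 137.43 + 11.03 = 148.46 million.
Numerator = 11.03 + 1.15 + 3.89 = 16.07 million.
Denominator = 148.46 + 1.15 = 149.61 million.
Broad rate = 16.07 / 149.61 = 10.74%.

Broad underutilization rate ≈ 10.74%.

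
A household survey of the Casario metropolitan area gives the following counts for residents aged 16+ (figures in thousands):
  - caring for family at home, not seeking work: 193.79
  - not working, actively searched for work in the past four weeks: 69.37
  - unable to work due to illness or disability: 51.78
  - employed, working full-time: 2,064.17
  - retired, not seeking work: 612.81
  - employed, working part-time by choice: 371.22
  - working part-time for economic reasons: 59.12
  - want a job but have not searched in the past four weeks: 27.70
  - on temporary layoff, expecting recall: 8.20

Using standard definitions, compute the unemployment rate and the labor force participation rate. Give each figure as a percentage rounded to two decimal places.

Employed = 2,064.17 + 371.22 + 59.12 = 2,494.51 thousand (anyone who worked, including part-time for economic reasons, counts as employed).
Unemployed = 69.37 + 8.20 = 77.57 thousand (jobless and actively searching, or on temporary layoff).
Labor force = 2,494.51 + 77.57 = 2,572.08 thousand.
Not in labor force = 193.79 + 51.78 + 612.81 + 27.70 = 886.08 thousand (those not working and not actively searching are outside the labor force — including those who want a job but have given up searching).
Civilian working-age population = 2,572.08 + 886.08 = 3,458.16 thousand.
Unemployment rate = 77.57 / 2,572.08 = 3.02%.
Labor force participation rate = 2,572.08 / 3,458.16 = 74.38%.

Unemployment rate ≈ 3.02%; labor force participation rate ≈ 74.38%.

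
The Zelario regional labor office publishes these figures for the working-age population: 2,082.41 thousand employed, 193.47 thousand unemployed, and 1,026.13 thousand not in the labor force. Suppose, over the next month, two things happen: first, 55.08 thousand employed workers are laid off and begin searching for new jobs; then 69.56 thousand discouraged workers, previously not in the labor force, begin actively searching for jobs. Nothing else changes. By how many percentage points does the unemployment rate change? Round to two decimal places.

The unemployment rate changes by +5.06 percentage points.

Initially, labor force = 2,082.41 + 193.47 = 2,275.88 thousand, so u = 193.47/2,275.88 = 8.50%.
After the first change, employed falls and unemployed rises by 55.08; labor force unchanged → E = 2,027.33, U = 248.55, labor force = 2,275.88 thousand.
After the second change, unemployed and labor force both rise by 69.56 → E = 2,027.33, U = 318.11, labor force = 2,345.44 thousand.
New unemployment rate = 318.11 / 2,345.44 = 13.56%.
Change = 13.56% − 8.50% = +5.06 percentage points.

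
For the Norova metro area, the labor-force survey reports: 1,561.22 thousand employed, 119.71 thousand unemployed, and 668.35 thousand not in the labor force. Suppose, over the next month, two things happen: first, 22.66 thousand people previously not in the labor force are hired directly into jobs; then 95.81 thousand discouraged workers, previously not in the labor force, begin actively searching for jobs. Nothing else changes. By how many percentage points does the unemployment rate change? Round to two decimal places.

The unemployment rate changes by +4.86 percentage points.

Initially, labor force = 1,561.22 + 119.71 = 1,680.93 thousand, so u = 119.71/1,680.93 = 7.12%.
After the first change, employed and labor force both rise by 22.66; unemployed unchanged → E = 1,583.88, U = 119.71, labor force = 1,703.59 thousand.
After the second change, unemployed and labor force both rise by 95.81 → E = 1,583.88, U = 215.52, labor force = 1,799.40 thousand.
New unemployment rate = 215.52 / 1,799.40 = 11.98%.
Change = 11.98% − 7.12% = +4.86 percentage points.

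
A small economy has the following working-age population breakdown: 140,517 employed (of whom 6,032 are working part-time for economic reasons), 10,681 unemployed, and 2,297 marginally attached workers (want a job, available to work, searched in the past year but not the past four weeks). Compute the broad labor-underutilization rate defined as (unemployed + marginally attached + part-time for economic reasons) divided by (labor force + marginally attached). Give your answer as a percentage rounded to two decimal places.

Labor force = 140,517 + 10,681 = 151,198.
Numerator = 10,681 + 2,297 + 6,032 = 19,010.
Denominator = 151,198 + 2,297 = 153,495.
Broad rate = 19,010 / 153,495 = 12.38%.

Broad underutilization rate ≈ 12.38%.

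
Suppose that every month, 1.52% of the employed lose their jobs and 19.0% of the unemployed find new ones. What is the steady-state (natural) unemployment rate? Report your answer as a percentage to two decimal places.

Steady-state unemployment rate ≈ 7.41%.

At steady state the flows balance: s·E = f·U, so U/(E+U) = s/(s+f).
u* = 1.52 / (1.52 + 19.0) = 1.52 / 20.52 = 7.41%.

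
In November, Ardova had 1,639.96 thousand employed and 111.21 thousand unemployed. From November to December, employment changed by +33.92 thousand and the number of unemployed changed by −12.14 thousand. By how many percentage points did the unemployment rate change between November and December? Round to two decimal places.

The unemployment rate changed by −0.76 percentage points.

November: labor force = 1,639.96 + 111.21 = 1,751.17; u = 111.21/1,751.17 = 6.35%.
December: labor force = 1,673.88 + 99.07 = 1,772.95; u = 99.07/1,772.95 = 5.59%.
Change = 5.59% − 6.35% = −0.76 pp.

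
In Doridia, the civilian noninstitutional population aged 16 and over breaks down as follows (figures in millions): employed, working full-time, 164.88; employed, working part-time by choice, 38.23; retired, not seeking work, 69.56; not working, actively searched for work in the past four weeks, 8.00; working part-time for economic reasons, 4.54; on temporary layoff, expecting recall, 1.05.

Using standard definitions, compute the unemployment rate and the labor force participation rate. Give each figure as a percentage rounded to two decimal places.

Unemployment rate ≈ 4.18%; labor force participation rate ≈ 75.70%.

Employed = 164.88 + 38.23 + 4.54 = 207.65 million (anyone who worked, including part-time for economic reasons, counts as employed).
Unemployed = 8.00 + 1.05 = 9.05 million (jobless and actively searching, or on temporary layoff).
Labor force = 207.65 + 9.05 = 216.70 million.
Not in labor force = 69.56 million (those not working and not actively searching are outside the labor force).
Civilian working-age population = 216.70 + 69.56 = 286.26 million.
Unemployment rate = 9.05 / 216.70 = 4.18%.
Labor force participation rate = 216.70 / 286.26 = 75.70%.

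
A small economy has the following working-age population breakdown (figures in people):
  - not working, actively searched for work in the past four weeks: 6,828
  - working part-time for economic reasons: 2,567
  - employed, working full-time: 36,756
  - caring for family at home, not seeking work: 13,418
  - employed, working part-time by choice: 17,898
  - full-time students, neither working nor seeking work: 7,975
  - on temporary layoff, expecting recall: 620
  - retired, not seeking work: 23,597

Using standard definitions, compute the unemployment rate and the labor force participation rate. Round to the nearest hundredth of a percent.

Unemployment rate ≈ 11.52%; labor force participation rate ≈ 58.97%.

Employed = 2,567 + 36,756 + 17,898 = 57,221 (anyone who worked, including part-time for economic reasons, counts as employed).
Unemployed = 6,828 + 620 = 7,448 (jobless and actively searching, or on temporary layoff).
Labor force = 57,221 + 7,448 = 64,669.
Not in labor force = 13,418 + 7,975 + 23,597 = 44,990 (those not working and not actively searching are outside the labor force).
Civilian working-age population = 64,669 + 44,990 = 109,659.
Unemployment rate = 7,448 / 64,669 = 11.52%.
Labor force participation rate = 64,669 / 109,659 = 58.97%.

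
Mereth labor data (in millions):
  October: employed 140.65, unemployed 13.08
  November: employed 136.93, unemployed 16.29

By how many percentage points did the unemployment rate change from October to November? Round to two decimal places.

October: labor force = 140.65 + 13.08 = 153.73; u = 13.08/153.73 = 8.51%.
November: labor force = 136.93 + 16.29 = 153.22; u = 16.29/153.22 = 10.63%.
Change = 10.63% − 8.51% = +2.12 pp.

The unemployment rate changed by +2.12 percentage points.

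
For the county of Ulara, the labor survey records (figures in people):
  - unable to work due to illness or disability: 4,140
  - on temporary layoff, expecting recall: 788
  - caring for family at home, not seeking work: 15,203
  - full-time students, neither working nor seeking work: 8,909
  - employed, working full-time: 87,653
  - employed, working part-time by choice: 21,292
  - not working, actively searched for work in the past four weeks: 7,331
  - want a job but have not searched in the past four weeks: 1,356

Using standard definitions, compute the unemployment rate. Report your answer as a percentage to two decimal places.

Employed = 87,653 + 21,292 = 108,945.
Unemployed = 788 + 7,331 = 8,119 (jobless and actively searching, or on temporary layoff).
Labor force = 108,945 + 8,119 = 117,064.
Unemployment rate = 8,119 / 117,064 = 6.94%.

Unemployment rate ≈ 6.94%.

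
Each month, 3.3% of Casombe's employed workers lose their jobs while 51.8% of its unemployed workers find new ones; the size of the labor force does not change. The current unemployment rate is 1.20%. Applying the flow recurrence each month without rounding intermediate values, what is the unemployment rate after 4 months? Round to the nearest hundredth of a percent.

Unemployment rate after four months ≈ 5.79%.

With a fixed labor force, u_{t+1} = u_t + s·(1−u_t) − f·u_t = u_t·(1−s−f) + s.
Here 1−s−f = 0.449 and s = 0.033.
u_1 = 0.012000 × 0.449 + 0.033 = 0.038388.
u_2 = 0.038388 × 0.449 + 0.033 = 0.050236.
u_3 = 0.050236 × 0.449 + 0.033 = 0.055556.
u_4 = 0.055556 × 0.449 + 0.033 = 0.057945.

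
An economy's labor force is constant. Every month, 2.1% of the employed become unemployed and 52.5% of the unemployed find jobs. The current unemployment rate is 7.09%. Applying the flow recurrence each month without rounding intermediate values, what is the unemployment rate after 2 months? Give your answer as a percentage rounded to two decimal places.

Unemployment rate after two months ≈ 4.51%.

With a fixed labor force, u_{t+1} = u_t + s·(1−u_t) − f·u_t = u_t·(1−s−f) + s.
Here 1−s−f = 0.454 and s = 0.021.
u_1 = 0.070900 × 0.454 + 0.021 = 0.053189.
u_2 = 0.053189 × 0.454 + 0.021 = 0.045148.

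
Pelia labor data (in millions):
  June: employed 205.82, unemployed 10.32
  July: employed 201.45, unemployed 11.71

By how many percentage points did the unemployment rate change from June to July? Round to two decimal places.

The unemployment rate changed by +0.72 percentage points.

June: labor force = 205.82 + 10.32 = 216.14; u = 10.32/216.14 = 4.77%.
July: labor force = 201.45 + 11.71 = 213.16; u = 11.71/213.16 = 5.49%.
Change = 5.49% − 4.77% = +0.72 pp.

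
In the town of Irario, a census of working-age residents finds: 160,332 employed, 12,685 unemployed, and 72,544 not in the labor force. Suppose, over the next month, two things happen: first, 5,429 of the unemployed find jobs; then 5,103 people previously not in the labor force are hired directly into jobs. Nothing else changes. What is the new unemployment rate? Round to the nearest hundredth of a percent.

Initially, labor force = 160,332 + 12,685 = 173,017, so u = 12,685/173,017 = 7.33%.
After the first change, unemployed falls and employed rises by 5,429; labor force unchanged → E = 165,761, U = 7,256, labor force = 173,017.
After the second change, employed and labor force both rise by 5,103; unemployed unchanged → E = 170,864, U = 7,256, labor force = 178,120.
New unemployment rate = 7,256 / 178,120 = 4.07%.

New unemployment rate ≈ 4.07%.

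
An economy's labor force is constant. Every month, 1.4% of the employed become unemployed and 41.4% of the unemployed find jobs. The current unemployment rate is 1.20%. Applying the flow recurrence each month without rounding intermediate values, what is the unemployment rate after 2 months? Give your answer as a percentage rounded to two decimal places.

Unemployment rate after two months ≈ 2.59%.

With a fixed labor force, u_{t+1} = u_t + s·(1−u_t) − f·u_t = u_t·(1−s−f) + s.
Here 1−s−f = 0.572 and s = 0.014.
u_1 = 0.012000 × 0.572 + 0.014 = 0.020864.
u_2 = 0.020864 × 0.572 + 0.014 = 0.025934.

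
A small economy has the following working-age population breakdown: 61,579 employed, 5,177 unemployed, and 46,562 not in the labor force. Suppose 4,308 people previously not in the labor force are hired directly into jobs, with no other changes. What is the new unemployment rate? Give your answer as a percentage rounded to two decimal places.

Initially, labor force = 61,579 + 5,177 = 66,756, so u = 5,177/66,756 = 7.76%.
After the change, employed and labor force both rise by 4,308; unemployed unchanged → E = 65,887, U = 5,177, labor force = 71,064.
New unemployment rate = 5,177 / 71,064 = 7.28%.

New unemployment rate ≈ 7.28%.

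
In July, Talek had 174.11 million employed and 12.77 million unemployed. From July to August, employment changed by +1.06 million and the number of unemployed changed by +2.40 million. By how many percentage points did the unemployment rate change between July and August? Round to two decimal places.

July: labor force = 174.11 + 12.77 = 186.88; u = 12.77/186.88 = 6.83%.
August: labor force = 175.17 + 15.17 = 190.34; u = 15.17/190.34 = 7.97%.
Change = 7.97% − 6.83% = +1.14 pp.

The unemployment rate changed by +1.14 percentage points.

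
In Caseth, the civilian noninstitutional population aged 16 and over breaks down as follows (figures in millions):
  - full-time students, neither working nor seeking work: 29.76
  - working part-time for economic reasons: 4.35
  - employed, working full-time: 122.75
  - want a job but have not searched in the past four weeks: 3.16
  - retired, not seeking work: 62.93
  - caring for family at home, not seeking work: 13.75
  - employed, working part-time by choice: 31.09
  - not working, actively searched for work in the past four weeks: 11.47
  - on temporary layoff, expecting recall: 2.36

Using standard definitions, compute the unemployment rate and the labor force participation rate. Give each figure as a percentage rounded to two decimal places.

Employed = 4.35 + 122.75 + 31.09 = 158.19 million (anyone who worked, including part-time for economic reasons, counts as employed).
Unemployed = 11.47 + 2.36 = 13.83 million (jobless and actively searching, or on temporary layoff).
Labor force = 158.19 + 13.83 = 172.02 million.
Not in labor force = 29.76 + 3.16 + 62.93 + 13.75 = 109.60 million (those not working and not actively searching are outside the labor force — including those who want a job but have given up searching).
Civilian working-age population = 172.02 + 109.60 = 281.62 million.
Unemployment rate = 13.83 / 172.02 = 8.04%.
Labor force participation rate = 172.02 / 281.62 = 61.08%.

Unemployment rate ≈ 8.04%; labor force participation rate ≈ 61.08%.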